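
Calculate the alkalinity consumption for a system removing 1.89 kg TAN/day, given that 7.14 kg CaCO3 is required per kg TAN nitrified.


Alkalinity factor: 7.14 kg CaCO3 consumed per kg TAN nitrified
alk = 1.89 kg TAN * 7.14 = 13.4946 kg CaCO3/day

13.4946 kg CaCO3/day


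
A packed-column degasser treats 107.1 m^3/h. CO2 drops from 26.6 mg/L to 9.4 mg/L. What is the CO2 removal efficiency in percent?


CO2_out / CO2_in = 9.4 / 26.6 = 0.35338346
Fraction remaining = 0.35338346
efficiency = (1 - 0.35338346) * 100 = 64.6617 %

64.6617 %


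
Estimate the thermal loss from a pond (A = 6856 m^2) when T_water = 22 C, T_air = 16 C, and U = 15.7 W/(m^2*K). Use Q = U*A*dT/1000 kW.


Temperature difference dT = 22 - 16 = 6 K
Heat loss (W) = U * A * dT = 15.7 * 6856 * 6 = 645835.2 W
Convert to kW: 645835.2 / 1000 = 645.8352 kW

645.8352 kW


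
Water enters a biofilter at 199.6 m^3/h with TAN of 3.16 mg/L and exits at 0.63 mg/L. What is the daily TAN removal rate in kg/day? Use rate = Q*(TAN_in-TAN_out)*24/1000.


Concentration drop: TAN_in - TAN_out = 3.16 - 0.63 = 2.53 mg/L
Hourly TAN removed = Q * dTAN = 199.6 m^3/h * 2.53 mg/L = 504.988 g/h  (m^3/h * mg/L = g/h)
Daily TAN removed = 504.988 * 24 = 12119.712 g/day
Convert to kg/day: 12119.712 / 1000 = 12.119712 kg/day

12.119712 kg/day


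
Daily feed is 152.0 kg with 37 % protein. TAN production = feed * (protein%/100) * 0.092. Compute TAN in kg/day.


Protein in feed = 152.0 * 37/100 = 56.24 kg/day
TAN = protein * 0.092 = 56.24 * 0.092 = 5.17408 kg/day

5.17408 kg/day


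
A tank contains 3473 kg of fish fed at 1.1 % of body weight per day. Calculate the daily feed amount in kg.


Feeding rate fraction = 1.1% / 100 = 0.011
Daily feed = 3473 kg * 0.011 = 38.203 kg/day

38.203 kg/day


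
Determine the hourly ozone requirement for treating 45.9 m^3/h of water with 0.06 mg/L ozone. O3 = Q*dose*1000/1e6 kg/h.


O3 demand (mg/h) = Q * dose * 1000 = 45.9 * 0.06 * 1000 = 2754 mg/h
Convert mg to kg: 2754 / 1e6 = 0.002754 kg/h

0.002754 kg/h


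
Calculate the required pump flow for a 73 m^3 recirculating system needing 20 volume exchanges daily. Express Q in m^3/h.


Daily recirculation volume = 73 m^3 * 20 = 1460 m^3/day
Flow rate Q = daily volume / 24 h = 1460 / 24 = 60.8333 m^3/h

60.8333 m^3/h


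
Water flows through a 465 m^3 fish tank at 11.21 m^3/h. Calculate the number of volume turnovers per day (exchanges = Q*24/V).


Daily flow volume = 11.21 m^3/h * 24 h = 269.04 m^3/day
Exchanges = daily flow / tank volume = 269.04 / 465 = 0.578581 exchanges/day

0.578581 exchanges/day


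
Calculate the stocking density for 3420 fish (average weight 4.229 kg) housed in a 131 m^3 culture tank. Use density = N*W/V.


Total biomass = 3420 fish * 4.229 kg = 14463.18 kg
Density = total biomass / volume = 14463.18 / 131 = 110.406 kg/m^3

110.406 kg/m^3


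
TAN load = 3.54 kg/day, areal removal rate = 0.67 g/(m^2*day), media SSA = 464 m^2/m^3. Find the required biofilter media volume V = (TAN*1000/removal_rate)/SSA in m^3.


A = 3.54*1000 / 0.67 = 5283.5821 m^2
V = 5283.5821 / 464 = 11.387

11.387 m^3


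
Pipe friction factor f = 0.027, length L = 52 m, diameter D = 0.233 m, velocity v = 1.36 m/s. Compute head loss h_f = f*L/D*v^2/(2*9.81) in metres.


v^2 = 1.36^2 = 1.8496 m^2/s^2
L/D = 52/0.233 = 223.17597
h_f = f*(L/D)*v^2/(2g) = 0.027 * 223.17597 * 1.8496 / 19.62 = 0.568055 m

0.568055 m


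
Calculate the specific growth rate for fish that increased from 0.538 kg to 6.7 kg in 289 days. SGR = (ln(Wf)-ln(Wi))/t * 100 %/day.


ln(W_f) = ln(6.7) = 1.9021075
ln(W_i) = ln(0.538) = -0.61989672
ln(W_f) - ln(W_i) = 1.9021075 - -0.61989672 = 2.5220042
SGR = 2.5220042 / 289 * 100 = 0.872666 %/day

0.872666 %/day


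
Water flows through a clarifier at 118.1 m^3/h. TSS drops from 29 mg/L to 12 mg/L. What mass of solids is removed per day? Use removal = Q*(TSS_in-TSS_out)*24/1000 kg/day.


Concentration drop: TSS_in - TSS_out = 29 - 12 = 17 mg/L
Hourly solids removed = Q * dTSS = 118.1 m^3/h * 17 mg/L = 2007.7 g/h  (m^3/h * mg/L = g/h)
Daily solids removed = 2007.7 * 24 = 48184.8 g/day
Convert g to kg: 48184.8 / 1000 = 48.1848 kg/day

48.1848 kg/day


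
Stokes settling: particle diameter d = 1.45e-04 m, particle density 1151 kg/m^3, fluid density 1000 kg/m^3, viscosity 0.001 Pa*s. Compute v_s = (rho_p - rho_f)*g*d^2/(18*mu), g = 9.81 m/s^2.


Density difference: rho_p - rho_f = 1151 - 1000 = 151 kg/m^3
d^2 = (1.45e-04)^2 = 2.1025e-08 m^2
Numerator = (rho_p - rho_f) * g * d^2 = 151 * 9.81 * 2.1025e-08 = 3.1144543e-05
Denominator = 18 * mu = 18 * 0.001 = 0.018
v_s = 3.1144543e-05 / 0.018 = 0.00173025 m/s
Check: Re = rho_f * v_s * d / mu = 1000 * 0.00173025 * 1.45e-04 / 0.001 = 0.251 < 1, so Stokes' law applies.

0.00173025 m/s


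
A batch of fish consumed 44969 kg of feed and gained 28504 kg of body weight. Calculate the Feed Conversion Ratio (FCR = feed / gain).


FCR = feed consumed / weight gained
FCR = 44969 kg / 28504 kg = 1.57764

1.57764


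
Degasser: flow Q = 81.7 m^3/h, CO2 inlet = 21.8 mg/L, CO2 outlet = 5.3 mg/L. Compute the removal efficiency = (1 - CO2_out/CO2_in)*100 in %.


CO2_out / CO2_in = 5.3 / 21.8 = 0.24311927
Fraction remaining = 0.24311927
efficiency = (1 - 0.24311927) * 100 = 75.6881 %

75.6881 %


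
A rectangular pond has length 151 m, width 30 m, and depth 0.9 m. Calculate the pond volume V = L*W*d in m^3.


Base area = L * W = 151 * 30 = 4530 m^2
Volume = area * depth = 4530 * 0.9 = 4077 m^3

4077 m^3


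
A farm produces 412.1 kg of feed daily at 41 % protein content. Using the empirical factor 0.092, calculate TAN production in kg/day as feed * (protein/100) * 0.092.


Protein in feed = 412.1 * 41/100 = 168.961 kg/day
TAN = protein * 0.092 = 168.961 * 0.092 = 15.544412 kg/day

15.544412 kg/day


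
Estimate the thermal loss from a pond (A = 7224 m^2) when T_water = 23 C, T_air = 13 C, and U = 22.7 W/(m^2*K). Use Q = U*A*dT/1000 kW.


Temperature difference dT = 23 - 13 = 10 K
Heat loss (W) = U * A * dT = 22.7 * 7224 * 10 = 1639848 W
Convert to kW: 1639848 / 1000 = 1639.848 kW

1639.848 kW


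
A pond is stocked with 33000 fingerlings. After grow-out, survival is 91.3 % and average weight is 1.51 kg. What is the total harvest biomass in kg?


Survivors = 33000 * 91.3/100 = 30129 fish
Harvest biomass = survivors * W_f = 30129 * 1.51 = 45494.79 kg

45494.79 kg


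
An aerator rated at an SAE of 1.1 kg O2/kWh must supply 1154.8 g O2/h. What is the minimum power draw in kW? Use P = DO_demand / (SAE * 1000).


SAE in g O2/kWh = 1.1 * 1000 = 1100 g/kWh
P = DO_demand / SAE_g = 1154.8 / 1100 = 1.04982 kW

1.04982 kW


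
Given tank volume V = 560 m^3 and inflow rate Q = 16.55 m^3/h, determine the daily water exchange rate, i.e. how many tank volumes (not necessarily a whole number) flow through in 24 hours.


Daily flow volume = 16.55 m^3/h * 24 h = 397.2 m^3/day
Exchanges = daily flow / tank volume = 397.2 / 560 = 0.709286 exchanges/day

0.709286 exchanges/day


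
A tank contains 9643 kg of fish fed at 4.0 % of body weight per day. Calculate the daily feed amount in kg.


Feeding rate fraction = 4.0% / 100 = 0.04
Daily feed = 9643 kg * 0.04 = 385.72 kg/day

385.72 kg/day


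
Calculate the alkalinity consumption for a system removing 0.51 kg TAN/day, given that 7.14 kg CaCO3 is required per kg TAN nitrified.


Alkalinity factor: 7.14 kg CaCO3 consumed per kg TAN nitrified
alk = 0.51 kg TAN * 7.14 = 3.6414 kg CaCO3/day

3.6414 kg CaCO3/day


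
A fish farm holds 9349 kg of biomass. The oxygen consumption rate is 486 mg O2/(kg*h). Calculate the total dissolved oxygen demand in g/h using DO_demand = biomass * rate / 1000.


Total O2 consumption (mg/h) = 9349 kg * 486 mg/(kg*h) = 4543614 mg/h
Convert to g/h: 4543614 / 1000 = 4543.614 g/h

4543.614 g/h


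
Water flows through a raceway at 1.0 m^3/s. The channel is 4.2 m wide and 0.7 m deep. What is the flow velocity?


Cross-sectional area = W * d = 4.2 * 0.7 = 2.94 m^2
Velocity = Q / A = 1.0 / 2.94 = 0.340136 m/s

0.340136 m/s


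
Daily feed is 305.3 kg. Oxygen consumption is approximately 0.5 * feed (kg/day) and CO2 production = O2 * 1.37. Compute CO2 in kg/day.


O2 = 305.3 * 0.5 = 152.65
CO2 = 152.65 * 1.37 = 209.1305

209.1305 kg/day


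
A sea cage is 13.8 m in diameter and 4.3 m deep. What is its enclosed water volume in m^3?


r = d/2 = 13.8/2 = 6.9 m
Base area = pi*r^2 = pi*6.9^2 = 149.57123 m^2
Volume = 149.57123 * 4.3 = 643.156 m^3

643.156 m^3


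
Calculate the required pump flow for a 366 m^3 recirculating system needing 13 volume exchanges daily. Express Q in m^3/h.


Daily recirculation volume = 366 m^3 * 13 = 4758 m^3/day
Flow rate Q = daily volume / 24 h = 4758 / 24 = 198.25 m^3/h

198.25 m^3/h


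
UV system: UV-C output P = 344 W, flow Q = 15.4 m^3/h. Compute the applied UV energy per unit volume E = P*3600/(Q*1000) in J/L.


Energy delivered per hour = 344 W * 3600 s = 1238400 J/h
Volume treated per hour = 15.4 m^3/h * 1000 = 15400 L/h
dose = 1238400 / 15400 = 80.4156 J/L

80.4156 J/L


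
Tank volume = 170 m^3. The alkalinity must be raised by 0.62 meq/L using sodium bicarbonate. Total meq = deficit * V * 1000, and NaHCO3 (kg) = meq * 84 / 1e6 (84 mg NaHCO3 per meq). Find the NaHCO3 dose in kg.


Tank volume in L = 170 m^3 * 1000 = 170000 L
Total meq required = 0.62 meq/L * 170000 L = 105400 meq
NaHCO3 mass = 105400 meq * 84 mg/meq / 1e6 = 8.8536 kg

8.8536 kg


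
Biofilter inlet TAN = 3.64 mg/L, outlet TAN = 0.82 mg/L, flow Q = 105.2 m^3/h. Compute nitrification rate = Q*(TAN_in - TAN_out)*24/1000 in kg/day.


Concentration drop: TAN_in - TAN_out = 3.64 - 0.82 = 2.82 mg/L
Hourly TAN removed = Q * dTAN = 105.2 m^3/h * 2.82 mg/L = 296.664 g/h  (m^3/h * mg/L = g/h)
Daily TAN removed = 296.664 * 24 = 7119.936 g/day
Convert to kg/day: 7119.936 / 1000 = 7.119936 kg/day

7.119936 kg/day


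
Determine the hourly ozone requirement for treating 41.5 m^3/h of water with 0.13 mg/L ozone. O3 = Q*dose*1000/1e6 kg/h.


O3 demand (mg/h) = Q * dose * 1000 = 41.5 * 0.13 * 1000 = 5395 mg/h
Convert mg to kg: 5395 / 1e6 = 0.005395 kg/h

0.005395 kg/h


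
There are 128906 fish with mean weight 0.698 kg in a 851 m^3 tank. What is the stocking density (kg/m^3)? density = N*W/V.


Total biomass = 128906 fish * 0.698 kg = 89976.388 kg
Density = total biomass / volume = 89976.388 / 851 = 105.73 kg/m^3

105.73 kg/m^3


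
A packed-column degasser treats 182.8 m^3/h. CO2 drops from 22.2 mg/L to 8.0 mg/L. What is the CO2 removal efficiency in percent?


CO2_out / CO2_in = 8.0 / 22.2 = 0.36036036
Fraction remaining = 0.36036036
efficiency = (1 - 0.36036036) * 100 = 63.964 %

63.964 %


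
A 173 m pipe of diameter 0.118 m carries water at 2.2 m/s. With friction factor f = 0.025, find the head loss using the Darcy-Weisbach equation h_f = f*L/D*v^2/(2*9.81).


v^2 = 2.2^2 = 4.84 m^2/s^2
L/D = 173/0.118 = 1466.1017
h_f = f*(L/D)*v^2/(2g) = 0.025 * 1466.1017 * 4.84 / 19.62 = 9.04171 m

9.04171 m


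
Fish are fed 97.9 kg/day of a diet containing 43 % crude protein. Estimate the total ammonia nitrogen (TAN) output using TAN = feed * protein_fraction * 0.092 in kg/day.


Protein in feed = 97.9 * 43/100 = 42.097 kg/day
TAN = protein * 0.092 = 42.097 * 0.092 = 3.872924 kg/day

3.872924 kg/day


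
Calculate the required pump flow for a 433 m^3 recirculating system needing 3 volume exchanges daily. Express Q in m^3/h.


Daily recirculation volume = 433 m^3 * 3 = 1299 m^3/day
Flow rate Q = daily volume / 24 h = 1299 / 24 = 54.125 m^3/h

54.125 m^3/h


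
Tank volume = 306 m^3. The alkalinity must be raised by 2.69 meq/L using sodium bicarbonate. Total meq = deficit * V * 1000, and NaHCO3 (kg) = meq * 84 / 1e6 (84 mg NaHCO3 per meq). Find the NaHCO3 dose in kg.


Tank volume in L = 306 m^3 * 1000 = 306000 L
Total meq required = 2.69 meq/L * 306000 L = 823140 meq
NaHCO3 mass = 823140 meq * 84 mg/meq / 1e6 = 69.1438 kg

69.1438 kg


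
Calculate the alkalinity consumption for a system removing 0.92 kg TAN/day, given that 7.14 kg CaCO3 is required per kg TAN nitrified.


Alkalinity factor: 7.14 kg CaCO3 consumed per kg TAN nitrified
alk = 0.92 kg TAN * 7.14 = 6.5688 kg CaCO3/day

6.5688 kg CaCO3/day


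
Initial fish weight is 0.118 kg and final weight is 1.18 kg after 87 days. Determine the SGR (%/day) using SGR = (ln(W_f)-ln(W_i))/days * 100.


ln(W_f) = ln(1.18) = 0.16551444
ln(W_i) = ln(0.118) = -2.1370707
ln(W_f) - ln(W_i) = 0.16551444 - -2.1370707 = 2.3025851
SGR = 2.3025851 / 87 * 100 = 2.64665 %/day

2.64665 %/day


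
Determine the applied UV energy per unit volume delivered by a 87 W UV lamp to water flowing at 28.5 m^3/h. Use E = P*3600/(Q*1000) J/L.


Energy delivered per hour = 87 W * 3600 s = 313200 J/h
Volume treated per hour = 28.5 m^3/h * 1000 = 28500 L/h
dose = 313200 / 28500 = 10.9895 J/L

10.9895 J/L


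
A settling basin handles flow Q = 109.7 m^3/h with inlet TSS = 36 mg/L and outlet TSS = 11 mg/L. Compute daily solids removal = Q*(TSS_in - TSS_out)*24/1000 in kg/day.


Concentration drop: TSS_in - TSS_out = 36 - 11 = 25 mg/L
Hourly solids removed = Q * dTSS = 109.7 m^3/h * 25 mg/L = 2742.5 g/h  (m^3/h * mg/L = g/h)
Daily solids removed = 2742.5 * 24 = 65820 g/day
Convert g to kg: 65820 / 1000 = 65.82 kg/day

65.82 kg/day


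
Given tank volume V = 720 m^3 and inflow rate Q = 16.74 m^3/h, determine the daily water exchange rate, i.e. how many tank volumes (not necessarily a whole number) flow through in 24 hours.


Daily flow volume = 16.74 m^3/h * 24 h = 401.76 m^3/day
Exchanges = daily flow / tank volume = 401.76 / 720 = 0.558 exchanges/day

0.558 exchanges/day


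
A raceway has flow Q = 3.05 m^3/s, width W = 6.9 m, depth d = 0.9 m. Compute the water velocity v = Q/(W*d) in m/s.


Cross-sectional area = W * d = 6.9 * 0.9 = 6.21 m^2
Velocity = Q / A = 3.05 / 6.21 = 0.491143 m/s

0.491143 m/s


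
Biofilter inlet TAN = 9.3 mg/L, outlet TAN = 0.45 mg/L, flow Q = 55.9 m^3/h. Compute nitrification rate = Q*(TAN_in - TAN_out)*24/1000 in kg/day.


Concentration drop: TAN_in - TAN_out = 9.3 - 0.45 = 8.85 mg/L
Hourly TAN removed = Q * dTAN = 55.9 m^3/h * 8.85 mg/L = 494.715 g/h  (m^3/h * mg/L = g/h)
Daily TAN removed = 494.715 * 24 = 11873.16 g/day
Convert to kg/day: 11873.16 / 1000 = 11.87316 kg/day

11.87316 kg/day


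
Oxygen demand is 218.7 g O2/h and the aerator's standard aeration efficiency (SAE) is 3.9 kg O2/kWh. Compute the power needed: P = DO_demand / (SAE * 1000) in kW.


SAE in g O2/kWh = 3.9 * 1000 = 3900 g/kWh
P = DO_demand / SAE_g = 218.7 / 3900 = 0.0560769 kW

0.0560769 kW


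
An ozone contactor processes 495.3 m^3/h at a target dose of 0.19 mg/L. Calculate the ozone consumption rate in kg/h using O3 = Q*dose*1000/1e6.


O3 demand (mg/h) = Q * dose * 1000 = 495.3 * 0.19 * 1000 = 94107 mg/h
Convert mg to kg: 94107 / 1e6 = 0.094107 kg/h

0.094107 kg/h


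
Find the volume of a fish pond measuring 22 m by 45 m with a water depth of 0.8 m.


Base area = L * W = 22 * 45 = 990 m^2
Volume = area * depth = 990 * 0.8 = 792 m^3

792 m^3


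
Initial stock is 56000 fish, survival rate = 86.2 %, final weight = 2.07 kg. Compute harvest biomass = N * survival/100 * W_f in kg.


Survivors = 56000 * 86.2/100 = 48272 fish
Harvest biomass = survivors * W_f = 48272 * 2.07 = 99923.04 kg

99923.04 kg


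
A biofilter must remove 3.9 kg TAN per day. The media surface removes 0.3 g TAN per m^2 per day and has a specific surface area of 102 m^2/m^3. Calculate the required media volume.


A = 3.9*1000 / 0.3 = 13000 m^2
V = 13000 / 102 = 127.451

127.451 m^3


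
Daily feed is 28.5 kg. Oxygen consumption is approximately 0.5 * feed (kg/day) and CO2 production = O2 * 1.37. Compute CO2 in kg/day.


O2 = 28.5 * 0.5 = 14.25
CO2 = 14.25 * 1.37 = 19.5225

19.5225 kg/day


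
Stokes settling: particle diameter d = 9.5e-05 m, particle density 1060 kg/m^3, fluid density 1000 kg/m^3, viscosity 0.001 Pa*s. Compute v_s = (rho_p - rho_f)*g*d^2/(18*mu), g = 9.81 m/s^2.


Density difference: rho_p - rho_f = 1060 - 1000 = 60 kg/m^3
d^2 = (9.5e-05)^2 = 9.025e-09 m^2
Numerator = (rho_p - rho_f) * g * d^2 = 60 * 9.81 * 9.025e-09 = 5.312115e-06
Denominator = 18 * mu = 18 * 0.001 = 0.018
v_s = 5.312115e-06 / 0.018 = 2.95117e-04 m/s
Check: Re = rho_f * v_s * d / mu = 1000 * 2.95117e-04 * 9.5e-05 / 0.001 = 0.028 < 1, so Stokes' law applies.

2.95117e-04 m/s


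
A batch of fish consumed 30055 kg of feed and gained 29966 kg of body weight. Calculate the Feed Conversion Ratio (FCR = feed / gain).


FCR = feed consumed / weight gained
FCR = 30055 kg / 29966 kg = 1.00297

1.00297


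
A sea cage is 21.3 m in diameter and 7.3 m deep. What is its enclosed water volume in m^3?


r = d/2 = 21.3/2 = 10.65 m
Base area = pi*r^2 = pi*10.65^2 = 356.32729 m^2
Volume = 356.32729 * 7.3 = 2601.19 m^3

2601.19 m^3


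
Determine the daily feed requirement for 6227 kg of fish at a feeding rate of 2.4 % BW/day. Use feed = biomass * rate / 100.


Feeding rate fraction = 2.4% / 100 = 0.024
Daily feed = 6227 kg * 0.024 = 149.448 kg/day

149.448 kg/day


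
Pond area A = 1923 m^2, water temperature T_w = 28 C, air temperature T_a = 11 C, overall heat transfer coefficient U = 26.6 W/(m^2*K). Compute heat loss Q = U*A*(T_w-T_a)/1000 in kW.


Temperature difference dT = 28 - 11 = 17 K
Heat loss (W) = U * A * dT = 26.6 * 1923 * 17 = 869580.6 W
Convert to kW: 869580.6 / 1000 = 869.5806 kW

869.5806 kW


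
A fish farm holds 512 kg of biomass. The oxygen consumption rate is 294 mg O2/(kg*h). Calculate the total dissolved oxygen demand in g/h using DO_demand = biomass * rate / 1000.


Total O2 consumption (mg/h) = 512 kg * 294 mg/(kg*h) = 150528 mg/h
Convert to g/h: 150528 / 1000 = 150.528 g/h

150.528 g/h


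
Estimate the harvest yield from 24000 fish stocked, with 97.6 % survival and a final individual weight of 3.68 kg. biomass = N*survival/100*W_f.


Survivors = 24000 * 97.6/100 = 23424 fish
Harvest biomass = survivors * W_f = 23424 * 3.68 = 86200.32 kg

86200.32 kg


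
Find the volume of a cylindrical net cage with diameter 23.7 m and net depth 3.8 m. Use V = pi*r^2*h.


r = d/2 = 23.7/2 = 11.85 m
Base area = pi*r^2 = pi*11.85^2 = 441.15029 m^2
Volume = 441.15029 * 3.8 = 1676.37 m^3

1676.37 m^3


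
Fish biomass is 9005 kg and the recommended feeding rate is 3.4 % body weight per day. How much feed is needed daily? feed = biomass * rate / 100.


Feeding rate fraction = 3.4% / 100 = 0.034
Daily feed = 9005 kg * 0.034 = 306.17 kg/day

306.17 kg/day


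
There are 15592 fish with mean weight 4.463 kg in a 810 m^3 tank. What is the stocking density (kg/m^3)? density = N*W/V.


Total biomass = 15592 fish * 4.463 kg = 69587.096 kg
Density = total biomass / volume = 69587.096 / 810 = 85.91 kg/m^3

85.91 kg/m^3


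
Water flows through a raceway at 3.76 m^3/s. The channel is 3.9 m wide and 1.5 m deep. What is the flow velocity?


Cross-sectional area = W * d = 3.9 * 1.5 = 5.85 m^2
Velocity = Q / A = 3.76 / 5.85 = 0.642735 m/s

0.642735 m/s


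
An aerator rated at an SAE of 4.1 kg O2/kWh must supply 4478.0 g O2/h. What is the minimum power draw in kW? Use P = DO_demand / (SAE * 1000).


SAE in g O2/kWh = 4.1 * 1000 = 4100 g/kWh
P = DO_demand / SAE_g = 4478.0 / 4100 = 1.0922 kW

1.0922 kW


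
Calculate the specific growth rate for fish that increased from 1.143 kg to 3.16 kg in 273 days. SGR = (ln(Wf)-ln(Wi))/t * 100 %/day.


ln(W_f) = ln(3.16) = 1.150572
ln(W_i) = ln(1.143) = 0.13365638
ln(W_f) - ln(W_i) = 1.150572 - 0.13365638 = 1.0169156
SGR = 1.0169156 / 273 * 100 = 0.372497 %/day

0.372497 %/day


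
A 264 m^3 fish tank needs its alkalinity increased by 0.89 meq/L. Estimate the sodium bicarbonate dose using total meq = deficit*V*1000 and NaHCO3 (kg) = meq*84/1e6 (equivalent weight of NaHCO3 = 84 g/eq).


Tank volume in L = 264 m^3 * 1000 = 264000 L
Total meq required = 0.89 meq/L * 264000 L = 234960 meq
NaHCO3 mass = 234960 meq * 84 mg/meq / 1e6 = 19.7366 kg

19.7366 kg


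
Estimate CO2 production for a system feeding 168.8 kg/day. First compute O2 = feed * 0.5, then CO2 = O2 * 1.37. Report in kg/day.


O2 = 168.8 * 0.5 = 84.4
CO2 = 84.4 * 1.37 = 115.628

115.628 kg/day


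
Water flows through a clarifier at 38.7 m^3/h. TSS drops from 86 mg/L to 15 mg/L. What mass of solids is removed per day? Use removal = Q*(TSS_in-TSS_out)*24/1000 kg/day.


Concentration drop: TSS_in - TSS_out = 86 - 15 = 71 mg/L
Hourly solids removed = Q * dTSS = 38.7 m^3/h * 71 mg/L = 2747.7 g/h  (m^3/h * mg/L = g/h)
Daily solids removed = 2747.7 * 24 = 65944.8 g/day
Convert g to kg: 65944.8 / 1000 = 65.9448 kg/day

65.9448 kg/day


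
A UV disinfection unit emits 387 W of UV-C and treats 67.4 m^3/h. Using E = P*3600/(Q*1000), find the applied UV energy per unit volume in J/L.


Energy delivered per hour = 387 W * 3600 s = 1393200 J/h
Volume treated per hour = 67.4 m^3/h * 1000 = 67400 L/h
dose = 1393200 / 67400 = 20.6706 J/L

20.6706 J/L


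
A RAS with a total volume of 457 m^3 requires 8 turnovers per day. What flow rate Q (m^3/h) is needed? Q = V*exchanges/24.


Daily recirculation volume = 457 m^3 * 8 = 3656 m^3/day
Flow rate Q = daily volume / 24 h = 3656 / 24 = 152.333 m^3/h

152.333 m^3/h


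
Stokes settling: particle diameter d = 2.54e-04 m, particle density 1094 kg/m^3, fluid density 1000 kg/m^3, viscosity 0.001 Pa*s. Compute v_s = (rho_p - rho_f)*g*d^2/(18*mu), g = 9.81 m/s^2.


Density difference: rho_p - rho_f = 1094 - 1000 = 94 kg/m^3
d^2 = (2.54e-04)^2 = 6.4516e-08 m^2
Numerator = (rho_p - rho_f) * g * d^2 = 94 * 9.81 * 6.4516e-08 = 5.9492784e-05
Denominator = 18 * mu = 18 * 0.001 = 0.018
v_s = 5.9492784e-05 / 0.018 = 0.00330515 m/s
Check: Re = rho_f * v_s * d / mu = 1000 * 0.00330515 * 2.54e-04 / 0.001 = 0.84 < 1, so Stokes' law applies.

0.00330515 m/s


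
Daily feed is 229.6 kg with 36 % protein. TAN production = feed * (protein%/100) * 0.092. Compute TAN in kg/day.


Protein in feed = 229.6 * 36/100 = 82.656 kg/day
TAN = protein * 0.092 = 82.656 * 0.092 = 7.604352 kg/day

7.604352 kg/day


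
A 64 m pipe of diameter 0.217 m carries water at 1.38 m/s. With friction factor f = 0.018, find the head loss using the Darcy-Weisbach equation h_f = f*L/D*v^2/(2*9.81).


v^2 = 1.38^2 = 1.9044 m^2/s^2
L/D = 64/0.217 = 294.93088
h_f = f*(L/D)*v^2/(2g) = 0.018 * 294.93088 * 1.9044 / 19.62 = 0.51529 m

0.51529 m


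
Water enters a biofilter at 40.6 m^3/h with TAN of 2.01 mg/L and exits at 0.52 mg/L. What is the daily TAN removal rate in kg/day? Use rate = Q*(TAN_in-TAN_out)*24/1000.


Concentration drop: TAN_in - TAN_out = 2.01 - 0.52 = 1.49 mg/L
Hourly TAN removed = Q * dTAN = 40.6 m^3/h * 1.49 mg/L = 60.494 g/h  (m^3/h * mg/L = g/h)
Daily TAN removed = 60.494 * 24 = 1451.856 g/day
Convert to kg/day: 1451.856 / 1000 = 1.451856 kg/day

1.451856 kg/day


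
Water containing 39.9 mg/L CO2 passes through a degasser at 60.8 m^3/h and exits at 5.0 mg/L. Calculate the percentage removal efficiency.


CO2_out / CO2_in = 5.0 / 39.9 = 0.12531328
Fraction remaining = 0.12531328
efficiency = (1 - 0.12531328) * 100 = 87.4687 %

87.4687 %


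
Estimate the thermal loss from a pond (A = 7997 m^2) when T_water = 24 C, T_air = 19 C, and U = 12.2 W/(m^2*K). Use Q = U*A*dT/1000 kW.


Temperature difference dT = 24 - 19 = 5 K
Heat loss (W) = U * A * dT = 12.2 * 7997 * 5 = 487817 W
Convert to kW: 487817 / 1000 = 487.817 kW

487.817 kW


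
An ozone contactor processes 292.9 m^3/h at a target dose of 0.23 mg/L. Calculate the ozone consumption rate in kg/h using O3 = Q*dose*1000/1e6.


O3 demand (mg/h) = Q * dose * 1000 = 292.9 * 0.23 * 1000 = 67367 mg/h
Convert mg to kg: 67367 / 1e6 = 0.067367 kg/h

0.067367 kg/h


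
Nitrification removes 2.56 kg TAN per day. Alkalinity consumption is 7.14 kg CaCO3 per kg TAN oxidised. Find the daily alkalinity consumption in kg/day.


Alkalinity factor: 7.14 kg CaCO3 consumed per kg TAN nitrified
alk = 2.56 kg TAN * 7.14 = 18.2784 kg CaCO3/day

18.2784 kg CaCO3/day


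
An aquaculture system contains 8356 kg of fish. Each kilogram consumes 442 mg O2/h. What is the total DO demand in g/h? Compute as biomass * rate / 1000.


Total O2 consumption (mg/h) = 8356 kg * 442 mg/(kg*h) = 3693352 mg/h
Convert to g/h: 3693352 / 1000 = 3693.352 g/h

3693.352 g/h


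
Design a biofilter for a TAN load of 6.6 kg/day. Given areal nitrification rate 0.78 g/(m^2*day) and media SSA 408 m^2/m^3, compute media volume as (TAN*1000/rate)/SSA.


A = 6.6*1000 / 0.78 = 8461.5385 m^2
V = 8461.5385 / 408 = 20.7391

20.7391 m^3


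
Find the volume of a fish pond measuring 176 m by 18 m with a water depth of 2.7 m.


Base area = L * W = 176 * 18 = 3168 m^2
Volume = area * depth = 3168 * 2.7 = 8553.6 m^3

8553.6 m^3


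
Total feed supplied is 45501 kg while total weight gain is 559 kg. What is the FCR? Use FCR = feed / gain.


FCR = feed consumed / weight gained
FCR = 45501 kg / 559 kg = 81.3971

81.3971


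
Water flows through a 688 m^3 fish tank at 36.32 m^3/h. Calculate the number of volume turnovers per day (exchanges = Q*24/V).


Daily flow volume = 36.32 m^3/h * 24 h = 871.68 m^3/day
Exchanges = daily flow / tank volume = 871.68 / 688 = 1.26698 exchanges/day

1.26698 exchanges/day


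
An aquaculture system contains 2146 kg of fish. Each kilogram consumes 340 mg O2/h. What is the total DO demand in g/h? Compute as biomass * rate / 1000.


Total O2 consumption (mg/h) = 2146 kg * 340 mg/(kg*h) = 729640 mg/h
Convert to g/h: 729640 / 1000 = 729.64 g/h

729.64 g/h


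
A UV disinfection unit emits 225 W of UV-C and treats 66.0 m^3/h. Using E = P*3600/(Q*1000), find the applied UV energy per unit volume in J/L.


Energy delivered per hour = 225 W * 3600 s = 810000 J/h
Volume treated per hour = 66.0 m^3/h * 1000 = 66000 L/h
dose = 810000 / 66000 = 12.2727 J/L

12.2727 J/L


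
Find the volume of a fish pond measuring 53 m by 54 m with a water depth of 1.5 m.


Base area = L * W = 53 * 54 = 2862 m^2
Volume = area * depth = 2862 * 1.5 = 4293 m^3

4293 m^3


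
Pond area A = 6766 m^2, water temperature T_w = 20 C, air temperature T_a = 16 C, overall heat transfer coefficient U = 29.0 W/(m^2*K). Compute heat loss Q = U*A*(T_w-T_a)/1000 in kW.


Temperature difference dT = 20 - 16 = 4 K
Heat loss (W) = U * A * dT = 29.0 * 6766 * 4 = 784856 W
Convert to kW: 784856 / 1000 = 784.856 kW

784.856 kW


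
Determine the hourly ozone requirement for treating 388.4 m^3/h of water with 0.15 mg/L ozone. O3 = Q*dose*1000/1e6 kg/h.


O3 demand (mg/h) = Q * dose * 1000 = 388.4 * 0.15 * 1000 = 58260 mg/h
Convert mg to kg: 58260 / 1e6 = 0.05826 kg/h

0.05826 kg/h


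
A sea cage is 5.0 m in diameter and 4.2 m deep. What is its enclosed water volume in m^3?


r = d/2 = 5.0/2 = 2.5 m
Base area = pi*r^2 = pi*2.5^2 = 19.634954 m^2
Volume = 19.634954 * 4.2 = 82.4668 m^3

82.4668 m^3


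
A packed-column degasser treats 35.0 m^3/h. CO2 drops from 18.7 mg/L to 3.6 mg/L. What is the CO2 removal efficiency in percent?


CO2_out / CO2_in = 3.6 / 18.7 = 0.19251337
Fraction remaining = 0.19251337
efficiency = (1 - 0.19251337) * 100 = 80.7487 %

80.7487 %


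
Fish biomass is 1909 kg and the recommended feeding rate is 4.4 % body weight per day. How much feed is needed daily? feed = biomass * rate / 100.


Feeding rate fraction = 4.4% / 100 = 0.044
Daily feed = 1909 kg * 0.044 = 83.996 kg/day

83.996 kg/day


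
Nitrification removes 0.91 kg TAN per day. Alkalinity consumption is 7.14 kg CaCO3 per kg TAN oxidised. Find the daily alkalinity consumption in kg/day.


Alkalinity factor: 7.14 kg CaCO3 consumed per kg TAN nitrified
alk = 0.91 kg TAN * 7.14 = 6.4974 kg CaCO3/day

6.4974 kg CaCO3/day


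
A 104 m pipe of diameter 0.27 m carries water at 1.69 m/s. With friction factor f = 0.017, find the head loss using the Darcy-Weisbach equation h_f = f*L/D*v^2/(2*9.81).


v^2 = 1.69^2 = 2.8561 m^2/s^2
L/D = 104/0.27 = 385.18519
h_f = f*(L/D)*v^2/(2g) = 0.017 * 385.18519 * 2.8561 / 19.62 = 0.953219 m

0.953219 m


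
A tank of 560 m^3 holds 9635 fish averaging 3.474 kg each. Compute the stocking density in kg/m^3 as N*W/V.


Total biomass = 9635 fish * 3.474 kg = 33471.99 kg
Density = total biomass / volume = 33471.99 / 560 = 59.7714 kg/m^3

59.7714 kg/m^3


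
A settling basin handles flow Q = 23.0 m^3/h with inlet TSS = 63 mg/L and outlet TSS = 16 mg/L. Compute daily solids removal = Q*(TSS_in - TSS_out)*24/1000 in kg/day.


Concentration drop: TSS_in - TSS_out = 63 - 16 = 47 mg/L
Hourly solids removed = Q * dTSS = 23.0 m^3/h * 47 mg/L = 1081 g/h  (m^3/h * mg/L = g/h)
Daily solids removed = 1081 * 24 = 25944 g/day
Convert g to kg: 25944 / 1000 = 25.944 kg/day

25.944 kg/day


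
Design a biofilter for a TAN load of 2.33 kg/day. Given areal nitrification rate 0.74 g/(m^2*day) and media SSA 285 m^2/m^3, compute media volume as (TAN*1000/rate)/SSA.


A = 2.33*1000 / 0.74 = 3148.6486 m^2
V = 3148.6486 / 285 = 11.0479

11.0479 m^3


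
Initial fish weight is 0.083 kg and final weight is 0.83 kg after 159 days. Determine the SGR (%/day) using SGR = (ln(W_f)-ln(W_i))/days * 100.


ln(W_f) = ln(0.83) = -0.18632958
ln(W_i) = ln(0.083) = -2.4889147
ln(W_f) - ln(W_i) = -0.18632958 - -2.4889147 = 2.3025851
SGR = 2.3025851 / 159 * 100 = 1.44817 %/day

1.44817 %/day


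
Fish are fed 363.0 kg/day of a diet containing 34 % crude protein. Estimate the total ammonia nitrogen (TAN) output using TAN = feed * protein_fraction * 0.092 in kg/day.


Protein in feed = 363.0 * 34/100 = 123.42 kg/day
TAN = protein * 0.092 = 123.42 * 0.092 = 11.35464 kg/day

11.35464 kg/day


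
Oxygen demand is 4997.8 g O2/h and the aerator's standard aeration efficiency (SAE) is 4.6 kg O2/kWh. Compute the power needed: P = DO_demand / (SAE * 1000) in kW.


SAE in g O2/kWh = 4.6 * 1000 = 4600 g/kWh
P = DO_demand / SAE_g = 4997.8 / 4600 = 1.08648 kW

1.08648 kW


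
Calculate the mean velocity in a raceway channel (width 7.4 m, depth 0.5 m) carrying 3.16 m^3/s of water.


Cross-sectional area = W * d = 7.4 * 0.5 = 3.7 m^2
Velocity = Q / A = 3.16 / 3.7 = 0.854054 m/s

0.854054 m/s


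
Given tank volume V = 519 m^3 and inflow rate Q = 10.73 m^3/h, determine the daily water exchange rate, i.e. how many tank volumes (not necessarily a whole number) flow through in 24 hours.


Daily flow volume = 10.73 m^3/h * 24 h = 257.52 m^3/day
Exchanges = daily flow / tank volume = 257.52 / 519 = 0.496185 exchanges/day

0.496185 exchanges/day


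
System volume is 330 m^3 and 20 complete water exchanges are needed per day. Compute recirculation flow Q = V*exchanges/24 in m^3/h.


Daily recirculation volume = 330 m^3 * 20 = 6600 m^3/day
Flow rate Q = daily volume / 24 h = 6600 / 24 = 275 m^3/h

275 m^3/h


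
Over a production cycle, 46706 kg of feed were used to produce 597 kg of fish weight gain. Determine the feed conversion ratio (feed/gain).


FCR = feed consumed / weight gained
FCR = 46706 kg / 597 kg = 78.2345

78.2345


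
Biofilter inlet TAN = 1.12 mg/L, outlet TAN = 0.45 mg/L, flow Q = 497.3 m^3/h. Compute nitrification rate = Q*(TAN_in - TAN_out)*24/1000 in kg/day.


Concentration drop: TAN_in - TAN_out = 1.12 - 0.45 = 0.67 mg/L
Hourly TAN removed = Q * dTAN = 497.3 m^3/h * 0.67 mg/L = 333.191 g/h  (m^3/h * mg/L = g/h)
Daily TAN removed = 333.191 * 24 = 7996.584 g/day
Convert to kg/day: 7996.584 / 1000 = 7.996584 kg/day

7.996584 kg/day


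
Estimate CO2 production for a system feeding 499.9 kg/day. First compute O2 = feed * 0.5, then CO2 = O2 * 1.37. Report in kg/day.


O2 = 499.9 * 0.5 = 249.95
CO2 = 249.95 * 1.37 = 342.4315

342.4315 kg/day


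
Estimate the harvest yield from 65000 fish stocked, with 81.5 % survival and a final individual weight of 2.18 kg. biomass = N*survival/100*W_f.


Survivors = 65000 * 81.5/100 = 52975 fish
Harvest biomass = survivors * W_f = 52975 * 2.18 = 115485.5 kg

115485.5 kg


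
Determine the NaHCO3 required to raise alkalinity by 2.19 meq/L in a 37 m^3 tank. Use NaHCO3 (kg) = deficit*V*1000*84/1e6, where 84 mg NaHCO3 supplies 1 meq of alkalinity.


Tank volume in L = 37 m^3 * 1000 = 37000 L
Total meq required = 2.19 meq/L * 37000 L = 81030 meq
NaHCO3 mass = 81030 meq * 84 mg/meq / 1e6 = 6.80652 kg

6.80652 kg


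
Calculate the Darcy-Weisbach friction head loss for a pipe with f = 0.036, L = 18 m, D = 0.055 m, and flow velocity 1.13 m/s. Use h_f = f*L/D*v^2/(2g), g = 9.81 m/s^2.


v^2 = 1.13^2 = 1.2769 m^2/s^2
L/D = 18/0.055 = 327.27273
h_f = f*(L/D)*v^2/(2g) = 0.036 * 327.27273 * 1.2769 / 19.62 = 0.766779 m

0.766779 m


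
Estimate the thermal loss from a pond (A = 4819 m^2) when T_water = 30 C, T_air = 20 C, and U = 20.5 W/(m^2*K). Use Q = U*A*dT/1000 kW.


Temperature difference dT = 30 - 20 = 10 K
Heat loss (W) = U * A * dT = 20.5 * 4819 * 10 = 987895 W
Convert to kW: 987895 / 1000 = 987.895 kW

987.895 kW


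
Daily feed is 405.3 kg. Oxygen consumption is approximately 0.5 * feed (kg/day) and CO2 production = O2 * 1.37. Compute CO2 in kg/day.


O2 = 405.3 * 0.5 = 202.65
CO2 = 202.65 * 1.37 = 277.6305

277.6305 kg/day


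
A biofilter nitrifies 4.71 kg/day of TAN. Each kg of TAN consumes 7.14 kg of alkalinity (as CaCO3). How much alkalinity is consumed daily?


Alkalinity factor: 7.14 kg CaCO3 consumed per kg TAN nitrified
alk = 4.71 kg TAN * 7.14 = 33.6294 kg CaCO3/day

33.6294 kg CaCO3/day


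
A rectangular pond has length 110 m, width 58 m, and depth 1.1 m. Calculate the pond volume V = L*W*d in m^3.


Base area = L * W = 110 * 58 = 6380 m^2
Volume = area * depth = 6380 * 1.1 = 7018 m^3

7018 m^3


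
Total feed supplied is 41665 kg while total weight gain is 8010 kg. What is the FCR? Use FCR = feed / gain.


FCR = feed consumed / weight gained
FCR = 41665 kg / 8010 kg = 5.20162

5.20162


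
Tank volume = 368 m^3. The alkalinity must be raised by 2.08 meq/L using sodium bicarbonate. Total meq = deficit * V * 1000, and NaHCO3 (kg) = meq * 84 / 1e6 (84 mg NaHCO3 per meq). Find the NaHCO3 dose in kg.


Tank volume in L = 368 m^3 * 1000 = 368000 L
Total meq required = 2.08 meq/L * 368000 L = 765440 meq
NaHCO3 mass = 765440 meq * 84 mg/meq / 1e6 = 64.297 kg

64.297 kg


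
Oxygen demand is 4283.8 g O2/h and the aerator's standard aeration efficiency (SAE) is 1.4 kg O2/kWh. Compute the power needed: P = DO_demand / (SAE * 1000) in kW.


SAE in g O2/kWh = 1.4 * 1000 = 1400 g/kWh
P = DO_demand / SAE_g = 4283.8 / 1400 = 3.05986 kW

3.05986 kW


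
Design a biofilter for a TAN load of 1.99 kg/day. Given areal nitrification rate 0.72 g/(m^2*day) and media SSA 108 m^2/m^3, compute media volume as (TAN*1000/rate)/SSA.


A = 1.99*1000 / 0.72 = 2763.8889 m^2
V = 2763.8889 / 108 = 25.5916

25.5916 m^3


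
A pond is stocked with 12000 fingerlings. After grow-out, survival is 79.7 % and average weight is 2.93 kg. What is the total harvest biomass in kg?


Survivors = 12000 * 79.7/100 = 9564 fish
Harvest biomass = survivors * W_f = 9564 * 2.93 = 28022.52 kg

28022.52 kg


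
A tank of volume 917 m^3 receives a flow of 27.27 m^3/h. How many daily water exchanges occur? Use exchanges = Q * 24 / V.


Daily flow volume = 27.27 m^3/h * 24 h = 654.48 m^3/day
Exchanges = daily flow / tank volume = 654.48 / 917 = 0.713719 exchanges/day

0.713719 exchanges/day


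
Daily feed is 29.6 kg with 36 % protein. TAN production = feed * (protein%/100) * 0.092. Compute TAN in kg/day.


Protein in feed = 29.6 * 36/100 = 10.656 kg/day
TAN = protein * 0.092 = 10.656 * 0.092 = 0.980352 kg/day

0.980352 kg/day


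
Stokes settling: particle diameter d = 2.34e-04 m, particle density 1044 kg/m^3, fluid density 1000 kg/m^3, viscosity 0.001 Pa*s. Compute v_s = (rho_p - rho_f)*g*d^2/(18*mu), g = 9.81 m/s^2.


Density difference: rho_p - rho_f = 1044 - 1000 = 44 kg/m^3
d^2 = (2.34e-04)^2 = 5.4756e-08 m^2
Numerator = (rho_p - rho_f) * g * d^2 = 44 * 9.81 * 5.4756e-08 = 2.363488e-05
Denominator = 18 * mu = 18 * 0.001 = 0.018
v_s = 2.363488e-05 / 0.018 = 0.00131305 m/s
Check: Re = rho_f * v_s * d / mu = 1000 * 0.00131305 * 2.34e-04 / 0.001 = 0.307 < 1, so Stokes' law applies.

0.00131305 m/s


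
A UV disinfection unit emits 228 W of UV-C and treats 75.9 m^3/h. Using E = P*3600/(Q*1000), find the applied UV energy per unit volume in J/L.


Energy delivered per hour = 228 W * 3600 s = 820800 J/h
Volume treated per hour = 75.9 m^3/h * 1000 = 75900 L/h
dose = 820800 / 75900 = 10.8142 J/L

10.8142 J/L


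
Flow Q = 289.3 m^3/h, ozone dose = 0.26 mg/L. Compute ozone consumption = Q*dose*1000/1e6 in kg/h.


O3 demand (mg/h) = Q * dose * 1000 = 289.3 * 0.26 * 1000 = 75218 mg/h
Convert mg to kg: 75218 / 1e6 = 0.075218 kg/h

0.075218 kg/h


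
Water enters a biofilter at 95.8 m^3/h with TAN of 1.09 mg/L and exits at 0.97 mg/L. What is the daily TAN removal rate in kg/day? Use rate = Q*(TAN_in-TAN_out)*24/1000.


Concentration drop: TAN_in - TAN_out = 1.09 - 0.97 = 0.12 mg/L
Hourly TAN removed = Q * dTAN = 95.8 m^3/h * 0.12 mg/L = 11.496 g/h  (m^3/h * mg/L = g/h)
Daily TAN removed = 11.496 * 24 = 275.904 g/day
Convert to kg/day: 275.904 / 1000 = 0.275904 kg/day

0.275904 kg/day


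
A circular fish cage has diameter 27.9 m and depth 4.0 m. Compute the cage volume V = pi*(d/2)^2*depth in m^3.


r = d/2 = 27.9/2 = 13.95 m
Base area = pi*r^2 = pi*13.95^2 = 611.36178 m^2
Volume = 611.36178 * 4.0 = 2445.45 m^3

2445.45 m^3


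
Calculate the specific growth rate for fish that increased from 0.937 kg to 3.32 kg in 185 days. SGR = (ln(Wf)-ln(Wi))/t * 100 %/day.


ln(W_f) = ln(3.32) = 1.1999648
ln(W_i) = ln(0.937) = -0.065071997
ln(W_f) - ln(W_i) = 1.1999648 - -0.065071997 = 1.2650368
SGR = 1.2650368 / 185 * 100 = 0.683804 %/day

0.683804 %/day


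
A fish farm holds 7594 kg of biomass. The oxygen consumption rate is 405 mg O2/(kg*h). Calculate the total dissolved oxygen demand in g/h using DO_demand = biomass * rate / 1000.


Total O2 consumption (mg/h) = 7594 kg * 405 mg/(kg*h) = 3075570 mg/h
Convert to g/h: 3075570 / 1000 = 3075.57 g/h

3075.57 g/h


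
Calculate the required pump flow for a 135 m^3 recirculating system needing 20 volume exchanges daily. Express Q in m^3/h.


Daily recirculation volume = 135 m^3 * 20 = 2700 m^3/day
Flow rate Q = daily volume / 24 h = 2700 / 24 = 112.5 m^3/h

112.5 m^3/h


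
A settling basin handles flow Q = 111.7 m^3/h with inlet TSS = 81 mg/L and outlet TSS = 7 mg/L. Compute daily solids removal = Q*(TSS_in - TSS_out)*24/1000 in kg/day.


Concentration drop: TSS_in - TSS_out = 81 - 7 = 74 mg/L
Hourly solids removed = Q * dTSS = 111.7 m^3/h * 74 mg/L = 8265.8 g/h  (m^3/h * mg/L = g/h)
Daily solids removed = 8265.8 * 24 = 198379.2 g/day
Convert g to kg: 198379.2 / 1000 = 198.3792 kg/day

198.3792 kg/day


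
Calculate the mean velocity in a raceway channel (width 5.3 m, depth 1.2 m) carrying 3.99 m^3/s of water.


Cross-sectional area = W * d = 5.3 * 1.2 = 6.36 m^2
Velocity = Q / A = 3.99 / 6.36 = 0.627358 m/s

0.627358 m/s


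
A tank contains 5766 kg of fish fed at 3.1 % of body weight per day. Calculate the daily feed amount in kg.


Feeding rate fraction = 3.1% / 100 = 0.031
Daily feed = 5766 kg * 0.031 = 178.746 kg/day

178.746 kg/day


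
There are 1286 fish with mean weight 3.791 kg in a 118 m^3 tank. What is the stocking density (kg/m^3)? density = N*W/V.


Total biomass = 1286 fish * 3.791 kg = 4875.226 kg
Density = total biomass / volume = 4875.226 / 118 = 41.3155 kg/m^3

41.3155 kg/m^3


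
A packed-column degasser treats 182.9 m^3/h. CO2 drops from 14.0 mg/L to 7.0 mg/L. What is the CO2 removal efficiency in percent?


CO2_out / CO2_in = 7.0 / 14.0 = 0.5
Fraction remaining = 0.5
efficiency = (1 - 0.5) * 100 = 50 %

50 %


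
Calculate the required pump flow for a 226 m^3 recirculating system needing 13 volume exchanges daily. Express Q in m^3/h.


Daily recirculation volume = 226 m^3 * 13 = 2938 m^3/day
Flow rate Q = daily volume / 24 h = 2938 / 24 = 122.417 m^3/h

122.417 m^3/h
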